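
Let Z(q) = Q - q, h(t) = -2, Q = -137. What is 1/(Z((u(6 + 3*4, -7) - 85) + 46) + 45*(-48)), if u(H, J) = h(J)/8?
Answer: -4/9031 ≈ -0.00044292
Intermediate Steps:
u(H, J) = -¼ (u(H, J) = -2/8 = -2*⅛ = -¼)
Z(q) = -137 - q
1/(Z((u(6 + 3*4, -7) - 85) + 46) + 45*(-48)) = 1/((-137 - ((-¼ - 85) + 46)) + 45*(-48)) = 1/((-137 - (-341/4 + 46)) - 2160) = 1/((-137 - 1*(-157/4)) - 2160) = 1/((-137 + 157/4) - 2160) = 1/(-391/4 - 2160) = 1/(-9031/4) = -4/9031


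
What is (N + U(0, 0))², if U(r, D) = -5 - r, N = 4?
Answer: 1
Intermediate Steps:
(N + U(0, 0))² = (4 + (-5 - 1*0))² = (4 + (-5 + 0))² = (4 - 5)² = (-1)² = 1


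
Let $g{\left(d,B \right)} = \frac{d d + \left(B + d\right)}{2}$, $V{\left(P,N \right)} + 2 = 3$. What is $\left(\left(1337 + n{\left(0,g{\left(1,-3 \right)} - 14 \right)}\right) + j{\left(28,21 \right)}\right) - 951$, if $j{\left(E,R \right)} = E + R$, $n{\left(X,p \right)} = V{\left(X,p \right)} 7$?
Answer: $442$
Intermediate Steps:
$V{\left(P,N \right)} = 1$ ($V{\left(P,N \right)} = -2 + 3 = 1$)
$g{\left(d,B \right)} = \frac{B}{2} + \frac{d}{2} + \frac{d^{2}}{2}$ ($g{\left(d,B \right)} = \left(d^{2} + \left(B + d\right)\right) \frac{1}{2} = \left(B + d + d^{2}\right) \frac{1}{2} = \frac{B}{2} + \frac{d}{2} + \frac{d^{2}}{2}$)
$n{\left(X,p \right)} = 7$ ($n{\left(X,p \right)} = 1 \cdot 7 = 7$)
$\left(\left(1337 + n{\left(0,g{\left(1,-3 \right)} - 14 \right)}\right) + j{\left(28,21 \right)}\right) - 951 = \left(\left(1337 + 7\right) + \left(28 + 21\right)\right) - 951 = \left(1344 + 49\right) - 951 = 1393 - 951 = 442$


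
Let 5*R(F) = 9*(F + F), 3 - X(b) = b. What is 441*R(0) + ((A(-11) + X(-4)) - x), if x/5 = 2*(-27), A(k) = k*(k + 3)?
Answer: 365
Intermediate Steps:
X(b) = 3 - b
A(k) = k*(3 + k)
x = -270 (x = 5*(2*(-27)) = 5*(-54) = -270)
R(F) = 18*F/5 (R(F) = (9*(F + F))/5 = (9*(2*F))/5 = (18*F)/5 = 18*F/5)
441*R(0) + ((A(-11) + X(-4)) - x) = 441*((18/5)*0) + ((-11*(3 - 11) + (3 - 1*(-4))) - 1*(-270)) = 441*0 + ((-11*(-8) + (3 + 4)) + 270) = 0 + ((88 + 7) + 270) = 0 + (95 + 270) = 0 + 365 = 365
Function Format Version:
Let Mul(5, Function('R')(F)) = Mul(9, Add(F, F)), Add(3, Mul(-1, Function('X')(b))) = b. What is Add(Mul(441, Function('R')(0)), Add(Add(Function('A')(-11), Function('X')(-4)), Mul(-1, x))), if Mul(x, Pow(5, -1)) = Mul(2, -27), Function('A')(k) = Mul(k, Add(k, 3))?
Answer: 365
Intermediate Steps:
Function('X')(b) = Add(3, Mul(-1, b))
Function('A')(k) = Mul(k, Add(3, k))
x = -270 (x = Mul(5, Mul(2, -27)) = Mul(5, -54) = -270)
Function('R')(F) = Mul(Rational(18, 5), F) (Function('R')(F) = Mul(Rational(1, 5), Mul(9, Add(F, F))) = Mul(Rational(1, 5), Mul(9, Mul(2, F))) = Mul(Rational(1, 5), Mul(18, F)) = Mul(Rational(18, 5), F))
Add(Mul(441, Function('R')(0)), Add(Add(Function('A')(-11), Function('X')(-4)), Mul(-1, x))) = Add(Mul(441, Mul(Rational(18, 5), 0)), Add(Add(Mul(-11, Add(3, -11)), Add(3, Mul(-1, -4))), Mul(-1, -270))) = Add(Mul(441, 0), Add(Add(Mul(-11, -8), Add(3, 4)), 270)) = Add(0, Add(Add(88, 7), 270)) = Add(0, Add(95, 270)) = Add(0, 365) = 365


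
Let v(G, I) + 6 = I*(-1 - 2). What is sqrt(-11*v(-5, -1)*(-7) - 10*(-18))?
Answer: I*sqrt(51) ≈ 7.1414*I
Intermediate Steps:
v(G, I) = -6 - 3*I (v(G, I) = -6 + I*(-1 - 2) = -6 + I*(-3) = -6 - 3*I)
sqrt(-11*v(-5, -1)*(-7) - 10*(-18)) = sqrt(-11*(-6 - 3*(-1))*(-7) - 10*(-18)) = sqrt(-11*(-6 + 3)*(-7) + 180) = sqrt(-11*(-3)*(-7) + 180) = sqrt(33*(-7) + 180) = sqrt(-231 + 180) = sqrt(-51) = I*sqrt(51)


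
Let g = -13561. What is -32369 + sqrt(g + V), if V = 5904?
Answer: -32369 + I*sqrt(7657) ≈ -32369.0 + 87.504*I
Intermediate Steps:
-32369 + sqrt(g + V) = -32369 + sqrt(-13561 + 5904) = -32369 + sqrt(-7657) = -32369 + I*sqrt(7657)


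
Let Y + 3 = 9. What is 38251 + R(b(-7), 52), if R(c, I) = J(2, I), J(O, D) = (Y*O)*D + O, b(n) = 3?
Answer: 38877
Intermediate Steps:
Y = 6 (Y = -3 + 9 = 6)
J(O, D) = O + 6*D*O (J(O, D) = (6*O)*D + O = 6*D*O + O = O + 6*D*O)
R(c, I) = 2 + 12*I (R(c, I) = 2*(1 + 6*I) = 2 + 12*I)
38251 + R(b(-7), 52) = 38251 + (2 + 12*52) = 38251 + (2 + 624) = 38251 + 626 = 38877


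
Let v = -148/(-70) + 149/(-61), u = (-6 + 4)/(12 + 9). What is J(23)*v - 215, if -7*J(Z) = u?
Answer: -67478077/313845 ≈ -215.00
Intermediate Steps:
u = -2/21 ≈ -0.095238
J(Z) = 2/147 (J(Z) = -⅐*(-2/21) = 2/147)
v = -701/2135 (v = -148*(-1/70) + 149*(-1/61) = 74/35 - 149/61 = -701/2135 ≈ -0.32834)
J(23)*v - 215 = (2/147)*(-701/2135) - 215 = -1402/313845 - 215 = -67478077/313845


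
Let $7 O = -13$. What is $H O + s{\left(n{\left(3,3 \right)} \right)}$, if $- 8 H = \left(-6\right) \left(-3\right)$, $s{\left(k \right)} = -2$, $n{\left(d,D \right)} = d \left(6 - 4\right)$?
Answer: $\frac{61}{28} \approx 2.1786$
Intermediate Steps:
$O = - \frac{13}{7}$ ($O = \frac{1}{7} \left(-13\right) = - \frac{13}{7} \approx -1.8571$)
$n{\left(d,D \right)} = 2 d$ ($n{\left(d,D \right)} = d 2 = 2 d$)
$H = - \frac{9}{4}$ ($H = - \frac{\left(-6\right) \left(-3\right)}{8} = \left(- \frac{1}{8}\right) 18 = - \frac{9}{4} \approx -2.25$)
$H O + s{\left(n{\left(3,3 \right)} \right)} = \left(- \frac{9}{4}\right) \left(- \frac{13}{7}\right) - 2 = \frac{117}{28} - 2 = \frac{61}{28}$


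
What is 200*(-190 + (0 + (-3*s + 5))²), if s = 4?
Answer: -28200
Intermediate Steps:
200*(-190 + (0 + (-3*s + 5))²) = 200*(-190 + (0 + (-3*4 + 5))²) = 200*(-190 + (0 + (-12 + 5))²) = 200*(-190 + (0 - 7)²) = 200*(-190 + (-7)²) = 200*(-190 + 49) = 200*(-141) = -28200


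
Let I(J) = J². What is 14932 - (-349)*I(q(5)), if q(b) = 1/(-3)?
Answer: 134737/9 ≈ 14971.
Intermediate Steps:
q(b) = -⅓
14932 - (-349)*I(q(5)) = 14932 - (-349)*(-⅓)² = 14932 - (-349)/9 = 14932 - 1*(-349/9) = 14932 + 349/9 = 134737/9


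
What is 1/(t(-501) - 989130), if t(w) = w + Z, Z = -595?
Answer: -1/990226 ≈ -1.0099e-6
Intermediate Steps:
t(w) = -595 + w (t(w) = w - 595 = -595 + w)
1/(t(-501) - 989130) = 1/((-595 - 501) - 989130) = 1/(-1096 - 989130) = 1/(-990226) = -1/990226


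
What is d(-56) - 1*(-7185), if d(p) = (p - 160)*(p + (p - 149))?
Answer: 63561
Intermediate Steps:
d(p) = (-160 + p)*(-149 + 2*p) (d(p) = (-160 + p)*(p + (-149 + p)) = (-160 + p)*(-149 + 2*p))
d(-56) - 1*(-7185) = (23840 - 469*(-56) + 2*(-56)²) - 1*(-7185) = (23840 + 26264 + 2*3136) + 7185 = (23840 + 26264 + 6272) + 7185 = 56376 + 7185 = 63561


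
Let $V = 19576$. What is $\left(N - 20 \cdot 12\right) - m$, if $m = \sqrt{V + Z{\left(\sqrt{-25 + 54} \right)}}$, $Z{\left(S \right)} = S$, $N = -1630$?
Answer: $-1870 - \sqrt{19576 + \sqrt{29}} \approx -2009.9$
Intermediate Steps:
$m = \sqrt{19576 + \sqrt{29}}$ ($m = \sqrt{19576 + \sqrt{-25 + 54}} = \sqrt{19576 + \sqrt{29}} \approx 139.93$)
$\left(N - 20 \cdot 12\right) - m = \left(-1630 - 20 \cdot 12\right) - \sqrt{19576 + \sqrt{29}} = \left(-1630 - 240\right) - \sqrt{19576 + \sqrt{29}} = -1870 - \sqrt{19576 + \sqrt{29}}$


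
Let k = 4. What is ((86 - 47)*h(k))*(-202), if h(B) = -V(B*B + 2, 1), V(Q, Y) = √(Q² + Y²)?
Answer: 39390*√13 ≈ 1.4202e+5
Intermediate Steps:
h(B) = -√(1 + (2 + B²)²) (h(B) = -√((B*B + 2)² + 1²) = -√((B² + 2)² + 1) = -√((2 + B²)² + 1) = -√(1 + (2 + B²)²))
((86 - 47)*h(k))*(-202) = ((86 - 47)*(-√(1 + (2 + 4²)²)))*(-202) = (39*(-√(1 + (2 + 16)²)))*(-202) = (39*(-√(1 + 18²)))*(-202) = (39*(-√(1 + 324)))*(-202) = (39*(-√325))*(-202) = (39*(-5*√13))*(-202) = -195*√13*(-202) = 39390*√13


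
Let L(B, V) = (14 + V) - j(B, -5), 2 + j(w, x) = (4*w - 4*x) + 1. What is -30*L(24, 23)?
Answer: 2340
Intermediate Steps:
j(w, x) = -1 - 4*x + 4*w (j(w, x) = -2 + ((4*w - 4*x) + 1) = -2 + ((-4*x + 4*w) + 1) = -2 + (1 - 4*x + 4*w) = -1 - 4*x + 4*w)
L(B, V) = -5 + V - 4*B (L(B, V) = (14 + V) - (-1 - 4*(-5) + 4*B) = (14 + V) - (-1 + 20 + 4*B) = (14 + V) - (19 + 4*B) = (14 + V) + (-19 - 4*B) = -5 + V - 4*B)
-30*L(24, 23) = -30*(-5 + 23 - 4*24) = -30*(-5 + 23 - 96) = -30*(-78) = 2340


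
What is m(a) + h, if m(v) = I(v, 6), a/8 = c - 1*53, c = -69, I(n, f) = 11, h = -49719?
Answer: -49708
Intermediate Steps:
a = -976 (a = 8*(-69 - 1*53) = 8*(-69 - 53) = 8*(-122) = -976)
m(v) = 11
m(a) + h = 11 - 49719 = -49708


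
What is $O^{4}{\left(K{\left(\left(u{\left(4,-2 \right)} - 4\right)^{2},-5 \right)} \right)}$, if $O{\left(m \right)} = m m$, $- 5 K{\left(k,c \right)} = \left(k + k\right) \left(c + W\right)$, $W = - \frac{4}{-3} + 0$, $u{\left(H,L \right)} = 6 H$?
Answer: $\frac{92066438350215577600000000}{6561} \approx 1.4032 \cdot 10^{22}$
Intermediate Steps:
$W = \frac{4}{3}$ ($W = \left(-4\right) \left(- \frac{1}{3}\right) + 0 = \frac{4}{3} + 0 = \frac{4}{3} \approx 1.3333$)
$K{\left(k,c \right)} = - \frac{2 k \left(\frac{4}{3} + c\right)}{5}$ ($K{\left(k,c \right)} = - \frac{\left(k + k\right) \left(c + \frac{4}{3}\right)}{5} = - \frac{2 k \left(\frac{4}{3} + c\right)}{5}$)
$O{\left(m \right)} = m^{2}$
$O^{4}{\left(K{\left(\left(u{\left(4,-2 \right)} - 4\right)^{2},-5 \right)} \right)} = \left(\left(- \frac{2 \left(6 \cdot 4 - 4\right)^{2} \left(4 + 3 \left(-5\right)\right)}{15}\right)^{2}\right)^{4} = \left(\left(- \frac{2 \left(24 - 4\right)^{2} \left(4 - 15\right)}{15}\right)^{2}\right)^{4} = \left(\left(\left(- \frac{2}{15}\right) 20^{2} \left(-11\right)\right)^{2}\right)^{4} = \left(\left(\left(- \frac{2}{15}\right) 400 \left(-11\right)\right)^{2}\right)^{4} = \left(\left(\frac{1760}{3}\right)^{2}\right)^{4} = \left(\frac{3097600}{9}\right)^{4} = \frac{92066438350215577600000000}{6561}$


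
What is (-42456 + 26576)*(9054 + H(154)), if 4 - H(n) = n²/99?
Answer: -1260332080/9 ≈ -1.4004e+8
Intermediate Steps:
H(n) = 4 - n²/99
(-42456 + 26576)*(9054 + H(154)) = (-42456 + 26576)*(9054 + (4 - 1/99*154²)) = -15880*(9054 + (4 - 1/99*23716)) = -15880*(9054 + (4 - 2156/9)) = -15880*(9054 - 2120/9) = -15880*79366/9 = -1260332080/9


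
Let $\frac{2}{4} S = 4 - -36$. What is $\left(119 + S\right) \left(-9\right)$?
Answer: $-1791$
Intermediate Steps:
$S = 80$ ($S = 2 \left(4 - -36\right) = 2 \left(4 + 36\right) = 2 \cdot 40 = 80$)
$\left(119 + S\right) \left(-9\right) = \left(119 + 80\right) \left(-9\right) = 199 \left(-9\right) = -1791$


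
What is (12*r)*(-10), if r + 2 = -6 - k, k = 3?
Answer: 1320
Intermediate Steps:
r = -11 (r = -2 + (-6 - 1*3) = -2 + (-6 - 3) = -2 - 9 = -11)
(12*r)*(-10) = (12*(-11))*(-10) = -132*(-10) = 1320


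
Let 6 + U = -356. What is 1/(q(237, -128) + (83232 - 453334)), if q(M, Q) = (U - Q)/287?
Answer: -287/106219508 ≈ -2.7020e-6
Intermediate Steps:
U = -362 (U = -6 - 356 = -362)
q(M, Q) = -362/287 - Q/287 (q(M, Q) = (-362 - Q)/287 = (-362 - Q)*(1/287) = -362/287 - Q/287)
1/(q(237, -128) + (83232 - 453334)) = 1/((-362/287 - 1/287*(-128)) + (83232 - 453334)) = 1/((-362/287 + 128/287) - 370102) = 1/(-234/287 - 370102) = 1/(-106219508/287) = -287/106219508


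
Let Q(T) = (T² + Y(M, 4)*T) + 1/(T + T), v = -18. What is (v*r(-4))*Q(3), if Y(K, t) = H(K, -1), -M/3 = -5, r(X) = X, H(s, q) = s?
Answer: 3900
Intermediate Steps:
M = 15 (M = -3*(-5) = 15)
Y(K, t) = K
Q(T) = T² + 1/(2*T) + 15*T (Q(T) = (T² + 15*T) + 1/(T + T) = (T² + 15*T) + 1/(2*T) = T² + 1/(2*T) + 15*T)
(v*r(-4))*Q(3) = (-18*(-4))*(3² + (½)/3 + 15*3) = 72*(9 + (½)*(⅓) + 45) = 72*(9 + ⅙ + 45) = 72*(325/6) = 3900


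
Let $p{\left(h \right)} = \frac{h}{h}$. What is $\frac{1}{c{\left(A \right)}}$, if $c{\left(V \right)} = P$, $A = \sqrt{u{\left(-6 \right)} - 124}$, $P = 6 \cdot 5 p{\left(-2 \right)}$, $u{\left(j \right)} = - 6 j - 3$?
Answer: $\frac{1}{30} \approx 0.033333$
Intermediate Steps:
$u{\left(j \right)} = -3 - 6 j$
$p{\left(h \right)} = 1$
$P = 30$ ($P = 6 \cdot 5 \cdot 1 = 30 \cdot 1 = 30$)
$A = i \sqrt{91}$ ($A = \sqrt{\left(-3 - -36\right) - 124} = \sqrt{\left(-3 + 36\right) - 124} = \sqrt{33 - 124} = \sqrt{-91} = i \sqrt{91} \approx 9.5394 i$)
$c{\left(V \right)} = 30$
$\frac{1}{c{\left(A \right)}} = \frac{1}{30}$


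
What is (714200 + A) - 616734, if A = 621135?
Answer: 718601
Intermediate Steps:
(714200 + A) - 616734 = (714200 + 621135) - 616734 = 1335335 - 616734 = 718601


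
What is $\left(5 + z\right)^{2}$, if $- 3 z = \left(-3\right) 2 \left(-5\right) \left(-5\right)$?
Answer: $3025$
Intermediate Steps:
$z = 50$ ($z = - \frac{\left(-3\right) 2 \left(-5\right) \left(-5\right)}{3} = - \frac{\left(-6\right) \left(-5\right) \left(-5\right)}{3} = - \frac{30 \left(-5\right)}{3} = \left(- \frac{1}{3}\right) \left(-150\right) = 50$)
$\left(5 + z\right)^{2} = \left(5 + 50\right)^{2} = 55^{2} = 3025$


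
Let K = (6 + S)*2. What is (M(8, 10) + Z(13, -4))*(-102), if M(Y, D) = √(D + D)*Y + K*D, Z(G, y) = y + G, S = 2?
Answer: -17238 - 1632*√5 ≈ -20887.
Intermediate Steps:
Z(G, y) = G + y
K = 16 (K = (6 + 2)*2 = 8*2 = 16)
M(Y, D) = 16*D + Y*√2*√D (M(Y, D) = √(D + D)*Y + 16*D = √(2*D)*Y + 16*D = (√2*√D)*Y + 16*D = Y*√2*√D + 16*D = 16*D + Y*√2*√D)
(M(8, 10) + Z(13, -4))*(-102) = ((16*10 + 8*√2*√10) + (13 - 4))*(-102) = ((160 + 16*√5) + 9)*(-102) = (169 + 16*√5)*(-102) = -17238 - 1632*√5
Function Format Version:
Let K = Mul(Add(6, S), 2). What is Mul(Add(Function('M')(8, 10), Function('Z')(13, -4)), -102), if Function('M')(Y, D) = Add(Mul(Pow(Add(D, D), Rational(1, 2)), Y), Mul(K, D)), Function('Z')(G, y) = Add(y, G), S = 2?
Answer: Add(-17238, Mul(-1632, Pow(5, Rational(1, 2)))) ≈ -20887.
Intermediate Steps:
Function('Z')(G, y) = Add(G, y)
K = 16 (K = Mul(Add(6, 2), 2) = Mul(8, 2) = 16)
Function('M')(Y, D) = Add(Mul(16, D), Mul(Y, Pow(2, Rational(1, 2)), Pow(D, Rational(1, 2)))) (Function('M')(Y, D) = Add(Mul(Pow(Add(D, D), Rational(1, 2)), Y), Mul(16, D)) = Add(Mul(Pow(Mul(2, D), Rational(1, 2)), Y), Mul(16, D)) = Add(Mul(Mul(Pow(2, Rational(1, 2)), Pow(D, Rational(1, 2))), Y), Mul(16, D)) = Add(Mul(Y, Pow(2, Rational(1, 2)), Pow(D, Rational(1, 2))), Mul(16, D)) = Add(Mul(16, D), Mul(Y, Pow(2, Rational(1, 2)), Pow(D, Rational(1, 2)))))
Mul(Add(Function('M')(8, 10), Function('Z')(13, -4)), -102) = Mul(Add(Add(Mul(16, 10), Mul(8, Pow(2, Rational(1, 2)), Pow(10, Rational(1, 2)))), Add(13, -4)), -102) = Mul(Add(Add(160, Mul(16, Pow(5, Rational(1, 2)))), 9), -102) = Mul(Add(169, Mul(16, Pow(5, Rational(1, 2)))), -102) = Add(-17238, Mul(-1632, Pow(5, Rational(1, 2))))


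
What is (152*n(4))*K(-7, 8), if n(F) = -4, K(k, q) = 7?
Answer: -4256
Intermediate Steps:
(152*n(4))*K(-7, 8) = (152*(-4))*7 = -608*7 = -4256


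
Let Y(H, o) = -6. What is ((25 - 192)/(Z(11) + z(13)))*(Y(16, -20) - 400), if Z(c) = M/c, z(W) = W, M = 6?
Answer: 745822/149 ≈ 5005.5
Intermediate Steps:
Z(c) = 6/c
((25 - 192)/(Z(11) + z(13)))*(Y(16, -20) - 400) = ((25 - 192)/(6/11 + 13))*(-6 - 400) = -167/(6*(1/11) + 13)*(-406) = -167/(6/11 + 13)*(-406) = -167/149/11*(-406) = -167*11/149*(-406) = -1837/149*(-406) = 745822/149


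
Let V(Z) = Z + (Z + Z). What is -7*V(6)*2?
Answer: -252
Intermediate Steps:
V(Z) = 3*Z (V(Z) = Z + 2*Z = 3*Z)
-7*V(6)*2 = -21*6*2 = -7*18*2 = -126*2 = -252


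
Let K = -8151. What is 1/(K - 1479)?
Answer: -1/9630 ≈ -0.00010384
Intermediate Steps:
1/(K - 1479) = 1/(-8151 - 1479) = 1/(-9630) = -1/9630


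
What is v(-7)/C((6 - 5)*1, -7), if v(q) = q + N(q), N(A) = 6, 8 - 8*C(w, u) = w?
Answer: -8/7 ≈ -1.1429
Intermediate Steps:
C(w, u) = 1 - w/8
v(q) = 6 + q (v(q) = q + 6 = 6 + q)
v(-7)/C((6 - 5)*1, -7) = (6 - 7)/(1 - (6 - 5)/8) = -1/(1 - 1/8) = -1/(1 - ⅛*1) = -1/(1 - ⅛) = -1/7/8 = -1*8/7 = -8/7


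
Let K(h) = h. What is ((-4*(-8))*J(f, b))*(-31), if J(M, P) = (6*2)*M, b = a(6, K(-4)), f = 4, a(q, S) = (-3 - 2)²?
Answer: -47616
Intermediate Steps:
a(q, S) = 25 (a(q, S) = (-5)² = 25)
b = 25
J(M, P) = 12*M
((-4*(-8))*J(f, b))*(-31) = ((-4*(-8))*(12*4))*(-31) = (32*48)*(-31) = 1536*(-31) = -47616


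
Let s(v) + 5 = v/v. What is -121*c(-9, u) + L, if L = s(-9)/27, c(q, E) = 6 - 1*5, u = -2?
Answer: -3271/27 ≈ -121.15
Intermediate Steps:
s(v) = -4 (s(v) = -5 + v/v = -5 + 1 = -4)
c(q, E) = 1 (c(q, E) = 6 - 5 = 1)
L = -4/27 ≈ -0.14815
-121*c(-9, u) + L = -121*1 - 4/27 = -121 - 4/27 = -3271/27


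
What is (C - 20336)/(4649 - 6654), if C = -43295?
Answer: 63631/2005 ≈ 31.736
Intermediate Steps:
(C - 20336)/(4649 - 6654) = (-43295 - 20336)/(4649 - 6654) = -63631/(-2005) = -63631*(-1/2005) = 63631/2005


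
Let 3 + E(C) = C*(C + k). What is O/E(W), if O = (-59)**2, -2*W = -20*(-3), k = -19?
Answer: 3481/1467 ≈ 2.3729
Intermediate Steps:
W = -30 (W = -(-10)*(-3) = -1/2*60 = -30)
E(C) = -3 + C*(-19 + C) (E(C) = -3 + C*(C - 19) = -3 + C*(-19 + C))
O = 3481
O/E(W) = 3481/(-3 + (-30)**2 - 19*(-30)) = 3481/(-3 + 900 + 570) = 3481/1467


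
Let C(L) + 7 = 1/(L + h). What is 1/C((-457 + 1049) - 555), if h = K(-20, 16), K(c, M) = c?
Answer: -17/118 ≈ -0.14407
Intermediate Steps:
h = -20
C(L) = -7 + 1/(-20 + L) (C(L) = -7 + 1/(L - 20) = -7 + 1/(-20 + L))
1/C((-457 + 1049) - 555) = 1/((141 - 7*((-457 + 1049) - 555))/(-20 + ((-457 + 1049) - 555))) = 1/((141 - 7*(592 - 555))/(-20 + (592 - 555))) = 1/((141 - 7*37)/(-20 + 37)) = 1/((141 - 259)/17) = 1/((1/17)*(-118)) = 1/(-118/17) = -17/118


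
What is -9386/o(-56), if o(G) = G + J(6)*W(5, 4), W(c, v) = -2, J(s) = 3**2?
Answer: 4693/37 ≈ 126.84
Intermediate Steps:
J(s) = 9
o(G) = -18 + G (o(G) = G + 9*(-2) = G - 18 = -18 + G)
-9386/o(-56) = -9386/(-18 - 56) = -9386/(-74) = -9386*(-1/74) = 4693/37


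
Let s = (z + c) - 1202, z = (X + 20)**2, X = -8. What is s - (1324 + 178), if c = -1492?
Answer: -4052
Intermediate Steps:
z = 144 (z = (-8 + 20)**2 = 12**2 = 144)
s = -2550 (s = (144 - 1492) - 1202 = -1348 - 1202 = -2550)
s - (1324 + 178) = -2550 - (1324 + 178) = -2550 - 1*1502 = -2550 - 1502 = -4052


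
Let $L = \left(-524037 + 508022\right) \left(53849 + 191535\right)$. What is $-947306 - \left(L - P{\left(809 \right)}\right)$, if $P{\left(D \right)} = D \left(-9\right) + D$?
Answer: $3928870982$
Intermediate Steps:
$P{\left(D \right)} = - 8 D$ ($P{\left(D \right)} = - 9 D + D = - 8 D$)
$L = -3929824760$ ($L = \left(-16015\right) 245384 = -3929824760$)
$-947306 - \left(L - P{\left(809 \right)}\right) = -947306 - \left(-3929824760 - \left(-8\right) 809\right) = -947306 - \left(-3929824760 - -6472\right) = -947306 - \left(-3929824760 + 6472\right) = -947306 - -3929818288 = -947306 + 3929818288 = 3928870982$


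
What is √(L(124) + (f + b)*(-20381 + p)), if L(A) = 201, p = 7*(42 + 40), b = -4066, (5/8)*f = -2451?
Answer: √3955264855/5 ≈ 12578.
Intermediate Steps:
f = -19608/5 (f = (8/5)*(-2451) = -19608/5 ≈ -3921.6)
p = 574 (p = 7*82 = 574)
√(L(124) + (f + b)*(-20381 + p)) = √(201 + (-19608/5 - 4066)*(-20381 + 574)) = √(201 - 39938/5*(-19807)) = √(201 + 791051966/5) = √(791052971/5) = √3955264855/5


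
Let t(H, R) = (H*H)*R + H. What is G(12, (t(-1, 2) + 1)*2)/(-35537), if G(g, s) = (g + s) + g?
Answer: -28/35537 ≈ -0.00078791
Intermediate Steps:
t(H, R) = H + R*H² (t(H, R) = H²*R + H = R*H² + H = H + R*H²)
G(g, s) = s + 2*g
G(12, (t(-1, 2) + 1)*2)/(-35537) = ((-(1 - 1*2) + 1)*2 + 2*12)/(-35537) = ((-(1 - 2) + 1)*2 + 24)*(-1/35537) = ((-1*(-1) + 1)*2 + 24)*(-1/35537) = ((1 + 1)*2 + 24)*(-1/35537) = (2*2 + 24)*(-1/35537) = (4 + 24)*(-1/35537) = 28*(-1/35537) = -28/35537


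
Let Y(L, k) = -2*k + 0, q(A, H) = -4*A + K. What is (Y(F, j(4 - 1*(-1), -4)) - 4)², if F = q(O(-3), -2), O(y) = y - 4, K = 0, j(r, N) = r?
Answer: 196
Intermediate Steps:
O(y) = -4 + y
q(A, H) = -4*A (q(A, H) = -4*A + 0 = -4*A)
F = 28 (F = -4*(-4 - 3) = -4*(-7) = 28)
Y(L, k) = -2*k
(Y(F, j(4 - 1*(-1), -4)) - 4)² = (-2*(4 - 1*(-1)) - 4)² = (-2*(4 + 1) - 4)² = (-2*5 - 4)² = (-10 - 4)² = (-14)² = 196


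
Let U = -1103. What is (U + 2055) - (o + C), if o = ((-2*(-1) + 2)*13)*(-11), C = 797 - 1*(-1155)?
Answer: -428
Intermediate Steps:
C = 1952 (C = 797 + 1155 = 1952)
o = -572 (o = ((2 + 2)*13)*(-11) = (4*13)*(-11) = 52*(-11) = -572)
(U + 2055) - (o + C) = (-1103 + 2055) - (-572 + 1952) = 952 - 1*1380 = 952 - 1380 = -428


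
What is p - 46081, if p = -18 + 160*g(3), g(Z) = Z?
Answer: -45619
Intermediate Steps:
p = 462 (p = -18 + 160*3 = -18 + 480 = 462)
p - 46081 = 462 - 46081 = -45619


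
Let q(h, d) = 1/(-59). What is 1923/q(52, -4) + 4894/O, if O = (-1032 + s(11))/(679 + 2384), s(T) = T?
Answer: -128139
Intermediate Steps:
q(h, d) = -1/59
O = -⅓ (O = (-1032 + 11)/(679 + 2384) = -1021/3063 = -1021*1/3063 = -⅓ ≈ -0.33333)
1923/q(52, -4) + 4894/O = 1923/(-1/59) + 4894/(-⅓) = 1923*(-59) + 4894*(-3) = -113457 - 14682 = -128139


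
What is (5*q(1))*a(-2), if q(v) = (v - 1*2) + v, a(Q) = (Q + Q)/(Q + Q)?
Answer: 0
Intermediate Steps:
a(Q) = 1 (a(Q) = (2*Q)/((2*Q)) = (2*Q)*(1/(2*Q)) = 1)
q(v) = -2 + 2*v (q(v) = (v - 2) + v = (-2 + v) + v = -2 + 2*v)
(5*q(1))*a(-2) = (5*(-2 + 2*1))*1 = (5*(-2 + 2))*1 = (5*0)*1 = 0*1 = 0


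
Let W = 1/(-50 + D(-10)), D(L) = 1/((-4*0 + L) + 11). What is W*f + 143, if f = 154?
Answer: 979/7 ≈ 139.86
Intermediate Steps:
D(L) = 1/(11 + L) (D(L) = 1/((0 + L) + 11) = 1/(L + 11) = 1/(11 + L))
W = -1/49 (W = 1/(-50 + 1/(11 - 10)) = 1/(-50 + 1/1) = 1/(-50 + 1) = 1/(-49) = -1/49 ≈ -0.020408)
W*f + 143 = -1/49*154 + 143 = -22/7 + 143 = 979/7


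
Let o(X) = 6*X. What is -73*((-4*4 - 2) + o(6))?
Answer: -1314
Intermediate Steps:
-73*((-4*4 - 2) + o(6)) = -73*((-4*4 - 2) + 6*6) = -73*((-16 - 2) + 36) = -73*(-18 + 36) = -73*18 = -1314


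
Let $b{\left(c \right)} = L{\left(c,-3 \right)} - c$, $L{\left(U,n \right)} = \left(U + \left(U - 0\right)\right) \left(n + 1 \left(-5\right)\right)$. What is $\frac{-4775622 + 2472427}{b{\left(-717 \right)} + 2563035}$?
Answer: $- \frac{2303195}{2575224} \approx -0.89437$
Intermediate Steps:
$L{\left(U,n \right)} = 2 U \left(-5 + n\right)$ ($L{\left(U,n \right)} = \left(U + \left(U + 0\right)\right) \left(n - 5\right) = \left(U + U\right) \left(-5 + n\right) = 2 U \left(-5 + n\right)$)
$b{\left(c \right)} = - 17 c$ ($b{\left(c \right)} = 2 c \left(-5 - 3\right) - c = 2 c \left(-8\right) - c = - 16 c - c = - 17 c$)
$\frac{-4775622 + 2472427}{b{\left(-717 \right)} + 2563035} = \frac{-4775622 + 2472427}{\left(-17\right) \left(-717\right) + 2563035} = - \frac{2303195}{12189 + 2563035} = - \frac{2303195}{2575224}$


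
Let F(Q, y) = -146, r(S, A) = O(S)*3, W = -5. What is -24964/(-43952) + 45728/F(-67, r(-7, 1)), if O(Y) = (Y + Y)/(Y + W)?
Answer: -250774039/802124 ≈ -312.64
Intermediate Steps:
O(Y) = 2*Y/(-5 + Y) (O(Y) = (Y + Y)/(Y - 5) = (2*Y)/(-5 + Y) = 2*Y/(-5 + Y))
r(S, A) = 6*S/(-5 + S) (r(S, A) = (2*S/(-5 + S))*3 = 6*S/(-5 + S))
-24964/(-43952) + 45728/F(-67, r(-7, 1)) = -24964/(-43952) + 45728/(-146) = -24964*(-1/43952) + 45728*(-1/146) = 6241/10988 - 22864/73 = -250774039/802124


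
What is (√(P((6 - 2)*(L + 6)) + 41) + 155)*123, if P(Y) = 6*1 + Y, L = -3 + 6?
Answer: 19065 + 123*√83 ≈ 20186.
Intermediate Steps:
L = 3
P(Y) = 6 + Y
(√(P((6 - 2)*(L + 6)) + 41) + 155)*123 = (√((6 + (6 - 2)*(3 + 6)) + 41) + 155)*123 = (√((6 + 4*9) + 41) + 155)*123 = (√((6 + 36) + 41) + 155)*123 = (√(42 + 41) + 155)*123 = (√83 + 155)*123 = (155 + √83)*123 = 19065 + 123*√83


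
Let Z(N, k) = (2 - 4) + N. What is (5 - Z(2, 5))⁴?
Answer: 625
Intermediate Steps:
Z(N, k) = -2 + N
(5 - Z(2, 5))⁴ = (5 - (-2 + 2))⁴ = (5 - 1*0)⁴ = (5 + 0)⁴ = 5⁴ = 625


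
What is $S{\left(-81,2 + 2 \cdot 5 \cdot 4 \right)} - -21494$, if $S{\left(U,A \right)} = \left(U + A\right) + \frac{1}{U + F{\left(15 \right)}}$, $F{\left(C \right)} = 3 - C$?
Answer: $\frac{1995314}{93} \approx 21455.0$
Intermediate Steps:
$S{\left(U,A \right)} = A + U + \frac{1}{-12 + U}$ ($S{\left(U,A \right)} = \left(U + A\right) + \frac{1}{U + \left(3 - 15\right)} = \left(A + U\right) + \frac{1}{U + \left(3 - 15\right)} = \left(A + U\right) + \frac{1}{U - 12} = \left(A + U\right) + \frac{1}{-12 + U} = A + U + \frac{1}{-12 + U}$)
$S{\left(-81,2 + 2 \cdot 5 \cdot 4 \right)} - -21494 = \frac{1 + \left(-81\right)^{2} - 12 \left(2 + 2 \cdot 5 \cdot 4\right) - -972 + \left(2 + 2 \cdot 5 \cdot 4\right) \left(-81\right)}{-12 - 81} - -21494 = \frac{1 + 6561 - 12 \left(2 + 2 \cdot 20\right) + 972 + \left(2 + 2 \cdot 20\right) \left(-81\right)}{-93} + 21494 = - \frac{1 + 6561 - 12 \left(2 + 40\right) + 972 + \left(2 + 40\right) \left(-81\right)}{93} + 21494 = - \frac{1 + 6561 - 504 + 972 + 42 \left(-81\right)}{93} + 21494 = - \frac{1 + 6561 - 504 + 972 - 3402}{93} + 21494 = \left(- \frac{1}{93}\right) 3628 + 21494 = - \frac{3628}{93} + 21494 = \frac{1995314}{93}$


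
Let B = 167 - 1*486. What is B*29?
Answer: -9251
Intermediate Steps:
B = -319 (B = 167 - 486 = -319)
B*29 = -319*29 = -9251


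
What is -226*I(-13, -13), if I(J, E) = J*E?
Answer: -38194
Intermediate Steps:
I(J, E) = E*J
-226*I(-13, -13) = -(-2938)*(-13) = -226*169 = -38194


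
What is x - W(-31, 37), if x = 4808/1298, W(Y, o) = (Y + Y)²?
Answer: -2492352/649 ≈ -3840.3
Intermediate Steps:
W(Y, o) = 4*Y² (W(Y, o) = (2*Y)² = 4*Y²)
x = 2404/649 (x = 4808*(1/1298) = 2404/649 ≈ 3.7042)
x - W(-31, 37) = 2404/649 - 4*(-31)² = 2404/649 - 4*961 = 2404/649 - 1*3844 = 2404/649 - 3844 = -2492352/649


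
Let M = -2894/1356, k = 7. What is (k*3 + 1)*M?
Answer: -15917/339 ≈ -46.953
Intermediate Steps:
M = -1447/678 (M = -2894*1/1356 = -1447/678 ≈ -2.1342)
(k*3 + 1)*M = (7*3 + 1)*(-1447/678) = (21 + 1)*(-1447/678) = 22*(-1447/678) = -15917/339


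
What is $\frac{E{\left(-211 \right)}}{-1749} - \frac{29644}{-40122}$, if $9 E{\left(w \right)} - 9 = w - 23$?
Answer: $\frac{8808401}{11695563} \approx 0.75314$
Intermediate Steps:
$E{\left(w \right)} = - \frac{14}{9} + \frac{w}{9}$ ($E{\left(w \right)} = 1 + \frac{w - 23}{9} = 1 + \frac{-23 + w}{9} = 1 + \left(- \frac{23}{9} + \frac{w}{9}\right) = - \frac{14}{9} + \frac{w}{9}$)
$\frac{E{\left(-211 \right)}}{-1749} - \frac{29644}{-40122} = \frac{- \frac{14}{9} + \frac{1}{9} \left(-211\right)}{-1749} - \frac{29644}{-40122} = \left(- \frac{14}{9} - \frac{211}{9}\right) \left(- \frac{1}{1749}\right) - - \frac{14822}{20061} = \left(-25\right) \left(- \frac{1}{1749}\right) + \frac{14822}{20061} = \frac{25}{1749} + \frac{14822}{20061} = \frac{8808401}{11695563}$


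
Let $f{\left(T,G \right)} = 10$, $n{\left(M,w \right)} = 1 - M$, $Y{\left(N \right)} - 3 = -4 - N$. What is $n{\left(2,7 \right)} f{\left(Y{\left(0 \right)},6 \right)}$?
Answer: $-10$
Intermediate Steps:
$Y{\left(N \right)} = -1 - N$ ($Y{\left(N \right)} = 3 - \left(4 + N\right) = -1 - N$)
$n{\left(2,7 \right)} f{\left(Y{\left(0 \right)},6 \right)} = \left(1 - 2\right) 10 = \left(-1\right) 10 = -10$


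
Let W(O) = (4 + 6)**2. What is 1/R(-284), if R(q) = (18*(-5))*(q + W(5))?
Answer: 1/16560 ≈ 6.0386e-5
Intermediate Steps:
W(O) = 100 (W(O) = 10**2 = 100)
R(q) = -9000 - 90*q (R(q) = (18*(-5))*(q + 100) = -90*(100 + q) = -9000 - 90*q)
1/R(-284) = 1/(-9000 - 90*(-284)) = 1/(-9000 + 25560) = 1/16560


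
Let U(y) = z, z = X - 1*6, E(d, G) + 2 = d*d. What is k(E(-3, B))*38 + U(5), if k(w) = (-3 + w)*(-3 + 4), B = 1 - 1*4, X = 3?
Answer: 149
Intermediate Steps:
B = -3 (B = 1 - 4 = -3)
E(d, G) = -2 + d**2 (E(d, G) = -2 + d*d = -2 + d**2)
z = -3 (z = 3 - 1*6 = 3 - 6 = -3)
U(y) = -3
k(w) = -3 + w (k(w) = (-3 + w)*1 = -3 + w)
k(E(-3, B))*38 + U(5) = (-3 + (-2 + (-3)**2))*38 - 3 = (-3 + (-2 + 9))*38 - 3 = (-3 + 7)*38 - 3 = 4*38 - 3 = 152 - 3 = 149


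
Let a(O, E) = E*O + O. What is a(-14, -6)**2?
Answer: 4900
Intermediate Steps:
a(O, E) = O + E*O
a(-14, -6)**2 = (-14*(1 - 6))**2 = (-14*(-5))**2 = 70**2 = 4900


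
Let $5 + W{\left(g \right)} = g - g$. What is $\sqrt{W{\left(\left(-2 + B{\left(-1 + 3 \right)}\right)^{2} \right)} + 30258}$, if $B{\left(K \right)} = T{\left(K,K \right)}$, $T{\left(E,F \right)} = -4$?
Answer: $\sqrt{30253} \approx 173.93$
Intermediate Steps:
$B{\left(K \right)} = -4$
$W{\left(g \right)} = -5$ ($W{\left(g \right)} = -5 + \left(g - g\right) = -5 + 0 = -5$)
$\sqrt{W{\left(\left(-2 + B{\left(-1 + 3 \right)}\right)^{2} \right)} + 30258} = \sqrt{-5 + 30258} = \sqrt{30253}$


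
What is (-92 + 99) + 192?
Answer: 199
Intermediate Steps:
(-92 + 99) + 192 = 7 + 192 = 199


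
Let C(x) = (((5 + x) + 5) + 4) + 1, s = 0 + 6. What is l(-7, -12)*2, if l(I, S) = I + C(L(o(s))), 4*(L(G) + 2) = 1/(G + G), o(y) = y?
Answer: 289/24 ≈ 12.042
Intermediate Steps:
s = 6
L(G) = -2 + 1/(8*G) (L(G) = -2 + 1/(4*(G + G)) = -2 + 1/(4*((2*G))) = -2 + (1/(2*G))/4 = -2 + 1/(8*G))
C(x) = 15 + x (C(x) = ((10 + x) + 4) + 1 = (14 + x) + 1 = 15 + x)
l(I, S) = 625/48 + I (l(I, S) = I + (15 + (-2 + (⅛)/6)) = I + (15 + (-2 + (⅛)*(⅙))) = I + (15 + (-2 + 1/48)) = I + (15 - 95/48) = I + 625/48 = 625/48 + I)
l(-7, -12)*2 = (625/48 - 7)*2 = (289/48)*2 = 289/24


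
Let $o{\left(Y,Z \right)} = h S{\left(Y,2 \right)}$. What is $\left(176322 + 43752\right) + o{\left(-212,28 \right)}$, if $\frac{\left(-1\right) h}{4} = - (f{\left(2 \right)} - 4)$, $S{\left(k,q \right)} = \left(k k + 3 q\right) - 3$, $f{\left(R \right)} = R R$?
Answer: $220074$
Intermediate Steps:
$f{\left(R \right)} = R^{2}$
$S{\left(k,q \right)} = -3 + k^{2} + 3 q$ ($S{\left(k,q \right)} = \left(k^{2} + 3 q\right) - 3 = -3 + k^{2} + 3 q$)
$h = 0$ ($h = - 4 \left(- (2^{2} - 4)\right) = - 4 \left(- (4 - 4)\right) = - 4 \left(\left(-1\right) 0\right) = \left(-4\right) 0 = 0$)
$o{\left(Y,Z \right)} = 0$ ($o{\left(Y,Z \right)} = 0 \left(-3 + Y^{2} + 3 \cdot 2\right) = 0 \left(-3 + Y^{2} + 6\right) = 0 \left(3 + Y^{2}\right) = 0$)
$\left(176322 + 43752\right) + o{\left(-212,28 \right)} = \left(176322 + 43752\right) + 0 = 220074 + 0 = 220074$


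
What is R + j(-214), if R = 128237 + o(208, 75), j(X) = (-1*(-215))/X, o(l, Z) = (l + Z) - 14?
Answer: 27500069/214 ≈ 1.2851e+5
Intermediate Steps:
o(l, Z) = -14 + Z + l (o(l, Z) = (Z + l) - 14 = -14 + Z + l)
j(X) = 215/X
R = 128506 (R = 128237 + (-14 + 75 + 208) = 128237 + 269 = 128506)
R + j(-214) = 128506 + 215/(-214) = 128506 + 215*(-1/214) = 128506 - 215/214 = 27500069/214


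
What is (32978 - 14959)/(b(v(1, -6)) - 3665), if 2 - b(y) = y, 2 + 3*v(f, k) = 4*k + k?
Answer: -54057/10957 ≈ -4.9336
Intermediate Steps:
v(f, k) = -⅔ + 5*k/3 (v(f, k) = -⅔ + (4*k + k)/3 = -⅔ + (5*k)/3 = -⅔ + 5*k/3)
b(y) = 2 - y
(32978 - 14959)/(b(v(1, -6)) - 3665) = (32978 - 14959)/((2 - (-⅔ + (5/3)*(-6))) - 3665) = 18019/((2 - (-⅔ - 10)) - 3665) = 18019/((2 - 1*(-32/3)) - 3665) = 18019/((2 + 32/3) - 3665) = 18019/(38/3 - 3665) = 18019/(-10957/3) = 18019*(-3/10957) = -54057/10957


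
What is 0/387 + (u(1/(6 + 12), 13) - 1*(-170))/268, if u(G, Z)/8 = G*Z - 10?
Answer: 431/1206 ≈ 0.35738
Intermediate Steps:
u(G, Z) = -80 + 8*G*Z (u(G, Z) = 8*(G*Z - 10) = 8*(-10 + G*Z) = -80 + 8*G*Z)
0/387 + (u(1/(6 + 12), 13) - 1*(-170))/268 = 0/387 + ((-80 + 8*13/(6 + 12)) - 1*(-170))/268 = 0*(1/387) + ((-80 + 8*13/18) + 170)*(1/268) = 0 + ((-80 + 8*(1/18)*13) + 170)*(1/268) = 0 + ((-80 + 52/9) + 170)*(1/268) = 0 + (-668/9 + 170)*(1/268) = 0 + (862/9)*(1/268) = 0 + 431/1206 = 431/1206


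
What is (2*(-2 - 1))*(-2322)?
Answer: 13932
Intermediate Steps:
(2*(-2 - 1))*(-2322) = (2*(-3))*(-2322) = -6*(-2322) = 13932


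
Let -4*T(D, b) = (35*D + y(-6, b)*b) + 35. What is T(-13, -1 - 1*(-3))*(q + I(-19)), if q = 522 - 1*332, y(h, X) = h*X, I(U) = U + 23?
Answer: 21534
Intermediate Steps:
I(U) = 23 + U
y(h, X) = X*h
T(D, b) = -35/4 - 35*D/4 + 3*b²/2 (T(D, b) = -((35*D + (b*(-6))*b) + 35)/4 = -((35*D + (-6*b)*b) + 35)/4 = -((35*D - 6*b²) + 35)/4 = -((-6*b² + 35*D) + 35)/4 = -(35 - 6*b² + 35*D)/4 = -35/4 - 35*D/4 + 3*b²/2)
q = 190 (q = 522 - 332 = 190)
T(-13, -1 - 1*(-3))*(q + I(-19)) = (-35/4 - 35/4*(-13) + 3*(-1 - 1*(-3))²/2)*(190 + (23 - 19)) = (-35/4 + 455/4 + 3*(-1 + 3)²/2)*(190 + 4) = (-35/4 + 455/4 + (3/2)*2²)*194 = (-35/4 + 455/4 + (3/2)*4)*194 = (-35/4 + 455/4 + 6)*194 = 111*194 = 21534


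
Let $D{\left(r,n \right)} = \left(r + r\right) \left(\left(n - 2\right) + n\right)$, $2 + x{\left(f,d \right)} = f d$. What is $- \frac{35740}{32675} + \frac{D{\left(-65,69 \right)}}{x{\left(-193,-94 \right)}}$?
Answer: $- \frac{12260176}{5927245} \approx -2.0684$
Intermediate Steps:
$x{\left(f,d \right)} = -2 + d f$ ($x{\left(f,d \right)} = -2 + f d = -2 + d f$)
$D{\left(r,n \right)} = 2 r \left(-2 + 2 n\right)$ ($D{\left(r,n \right)} = 2 r \left(\left(-2 + n\right) + n\right) = 2 r \left(-2 + 2 n\right)$)
$- \frac{35740}{32675} + \frac{D{\left(-65,69 \right)}}{x{\left(-193,-94 \right)}} = - \frac{35740}{32675} + \frac{4 \left(-65\right) \left(-1 + 69\right)}{-2 - -18142} = \left(-35740\right) \frac{1}{32675} + \frac{4 \left(-65\right) 68}{-2 + 18142} = - \frac{7148}{6535} - \frac{17680}{18140} = - \frac{7148}{6535} - \frac{884}{907} = - \frac{12260176}{5927245}$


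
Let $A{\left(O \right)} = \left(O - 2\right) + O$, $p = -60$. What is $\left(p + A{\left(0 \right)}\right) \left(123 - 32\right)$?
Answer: $-5642$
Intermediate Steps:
$A{\left(O \right)} = -2 + 2 O$ ($A{\left(O \right)} = \left(O - 2\right) + O = \left(-2 + O\right) + O = -2 + 2 O$)
$\left(p + A{\left(0 \right)}\right) \left(123 - 32\right) = \left(-60 + \left(-2 + 2 \cdot 0\right)\right) \left(123 - 32\right) = \left(-60 + \left(-2 + 0\right)\right) 91 = \left(-60 - 2\right) 91 = \left(-62\right) 91 = -5642$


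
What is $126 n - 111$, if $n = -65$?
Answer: $-8301$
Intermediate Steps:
$126 n - 111 = 126 \left(-65\right) - 111 = -8190 - 111 = -8301$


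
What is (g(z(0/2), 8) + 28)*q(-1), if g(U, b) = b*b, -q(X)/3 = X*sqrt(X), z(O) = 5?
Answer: 276*I ≈ 276.0*I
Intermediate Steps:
q(X) = -3*X**(3/2) (q(X) = -3*X*sqrt(X) = -3*X**(3/2))
g(U, b) = b**2
(g(z(0/2), 8) + 28)*q(-1) = (8**2 + 28)*(-(-3)*I) = (64 + 28)*(-(-3)*I) = 92*(3*I) = 276*I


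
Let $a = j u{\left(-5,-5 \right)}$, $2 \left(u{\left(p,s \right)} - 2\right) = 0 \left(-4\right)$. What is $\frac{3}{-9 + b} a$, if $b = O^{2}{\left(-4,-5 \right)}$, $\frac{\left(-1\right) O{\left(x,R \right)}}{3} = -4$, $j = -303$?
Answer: $- \frac{202}{15} \approx -13.467$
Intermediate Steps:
$O{\left(x,R \right)} = 12$ ($O{\left(x,R \right)} = \left(-3\right) \left(-4\right) = 12$)
$u{\left(p,s \right)} = 2$ ($u{\left(p,s \right)} = 2 + \frac{0 \left(-4\right)}{2} = 2 + \frac{1}{2} \cdot 0 = 2 + 0 = 2$)
$b = 144$ ($b = 12^{2} = 144$)
$a = -606$ ($a = \left(-303\right) 2 = -606$)
$\frac{3}{-9 + b} a = \frac{3}{-9 + 144} \left(-606\right) = \frac{3}{135} \left(-606\right) = 3 \cdot \frac{1}{135} \left(-606\right) = \frac{1}{45} \left(-606\right) = - \frac{202}{15}$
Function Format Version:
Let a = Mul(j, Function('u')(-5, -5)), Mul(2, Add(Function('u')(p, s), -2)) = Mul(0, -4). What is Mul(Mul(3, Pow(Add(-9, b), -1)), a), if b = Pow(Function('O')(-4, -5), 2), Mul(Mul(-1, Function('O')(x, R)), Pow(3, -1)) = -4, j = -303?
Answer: Rational(-202, 15) ≈ -13.467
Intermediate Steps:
Function('O')(x, R) = 12 (Function('O')(x, R) = Mul(-3, -4) = 12)
Function('u')(p, s) = 2 (Function('u')(p, s) = Add(2, Mul(Rational(1, 2), Mul(0, -4))) = Add(2, Mul(Rational(1, 2), 0)) = Add(2, 0) = 2)
b = 144 (b = Pow(12, 2) = 144)
a = -606 (a = Mul(-303, 2) = -606)
Mul(Mul(3, Pow(Add(-9, b), -1)), a) = Mul(Mul(3, Pow(Add(-9, 144), -1)), -606) = Mul(Mul(3, Pow(135, -1)), -606) = Mul(Mul(3, Rational(1, 135)), -606) = Mul(Rational(1, 45), -606) = Rational(-202, 15)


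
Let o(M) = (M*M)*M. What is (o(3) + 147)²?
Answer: 30276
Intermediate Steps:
o(M) = M³ (o(M) = M²*M = M³)
(o(3) + 147)² = (3³ + 147)² = (27 + 147)² = 174² = 30276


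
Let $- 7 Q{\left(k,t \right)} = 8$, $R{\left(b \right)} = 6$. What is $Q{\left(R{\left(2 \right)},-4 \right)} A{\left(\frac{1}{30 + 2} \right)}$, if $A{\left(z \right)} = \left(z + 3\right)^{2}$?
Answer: $- \frac{9409}{896} \approx -10.501$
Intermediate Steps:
$Q{\left(k,t \right)} = - \frac{8}{7}$ ($Q{\left(k,t \right)} = \left(- \frac{1}{7}\right) 8 = - \frac{8}{7}$)
$A{\left(z \right)} = \left(3 + z\right)^{2}$
$Q{\left(R{\left(2 \right)},-4 \right)} A{\left(\frac{1}{30 + 2} \right)} = - \frac{8 \left(3 + \frac{1}{30 + 2}\right)^{2}}{7} = - \frac{8 \left(3 + \frac{1}{32}\right)^{2}}{7} = - \frac{8 \left(\frac{97}{32}\right)^{2}}{7} = \left(- \frac{8}{7}\right) \frac{9409}{1024} = - \frac{9409}{896}$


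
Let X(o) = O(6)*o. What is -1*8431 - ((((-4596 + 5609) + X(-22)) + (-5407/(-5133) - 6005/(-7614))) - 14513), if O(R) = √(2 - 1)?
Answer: 66299279893/13027554 ≈ 5089.2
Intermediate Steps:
O(R) = 1 (O(R) = √1 = 1)
X(o) = o (X(o) = 1*o = o)
-1*8431 - ((((-4596 + 5609) + X(-22)) + (-5407/(-5133) - 6005/(-7614))) - 14513) = -1*8431 - ((((-4596 + 5609) - 22) + (-5407/(-5133) - 6005/(-7614))) - 14513) = -8431 - (((1013 - 22) + (-5407*(-1/5133) - 6005*(-1/7614))) - 14513) = -8431 - ((991 + (5407/5133 + 6005/7614)) - 14513) = -8431 - ((991 + 23997521/13027554) - 14513) = -8431 - (12934303535/13027554 - 14513) = -8431 - 1*(-176134587667/13027554) = -8431 + 176134587667/13027554 = 66299279893/13027554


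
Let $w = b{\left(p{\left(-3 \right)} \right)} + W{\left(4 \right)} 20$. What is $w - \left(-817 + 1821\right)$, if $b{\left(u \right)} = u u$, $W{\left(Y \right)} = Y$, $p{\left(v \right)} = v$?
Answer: $-915$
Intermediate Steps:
$b{\left(u \right)} = u^{2}$
$w = 89$ ($w = \left(-3\right)^{2} + 4 \cdot 20 = 9 + 80 = 89$)
$w - \left(-817 + 1821\right) = 89 - \left(-817 + 1821\right) = 89 - 1004 = -915$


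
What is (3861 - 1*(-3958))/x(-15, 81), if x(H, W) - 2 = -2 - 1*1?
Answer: -7819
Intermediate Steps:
x(H, W) = -1 (x(H, W) = 2 + (-2 - 1*1) = 2 + (-2 - 1) = 2 - 3 = -1)
(3861 - 1*(-3958))/x(-15, 81) = (3861 - 1*(-3958))/(-1) = (3861 + 3958)*(-1) = 7819*(-1) = -7819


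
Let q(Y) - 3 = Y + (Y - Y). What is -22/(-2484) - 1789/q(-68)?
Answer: 2222653/80730 ≈ 27.532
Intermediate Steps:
q(Y) = 3 + Y (q(Y) = 3 + (Y + (Y - Y)) = 3 + (Y + 0) = 3 + Y)
-22/(-2484) - 1789/q(-68) = -22/(-2484) - 1789/(3 - 68) = -22*(-1/2484) - 1789/(-65) = 11/1242 - 1789*(-1/65) = 11/1242 + 1789/65 = 2222653/80730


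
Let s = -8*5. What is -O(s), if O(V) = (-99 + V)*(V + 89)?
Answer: 6811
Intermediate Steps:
s = -40
O(V) = (-99 + V)*(89 + V)
-O(s) = -(-8811 + (-40)² - 10*(-40)) = -(-8811 + 1600 + 400) = -1*(-6811) = 6811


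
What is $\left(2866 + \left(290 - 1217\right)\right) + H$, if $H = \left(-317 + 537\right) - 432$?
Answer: $1727$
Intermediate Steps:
$H = -212$ ($H = 220 - 432 = -212$)
$\left(2866 + \left(290 - 1217\right)\right) + H = \left(2866 + \left(290 - 1217\right)\right) - 212 = \left(2866 - 927\right) - 212 = 1939 - 212 = 1727$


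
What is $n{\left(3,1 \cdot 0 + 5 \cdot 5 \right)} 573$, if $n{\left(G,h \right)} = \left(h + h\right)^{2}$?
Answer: $1432500$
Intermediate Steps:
$n{\left(G,h \right)} = 4 h^{2}$ ($n{\left(G,h \right)} = \left(2 h\right)^{2} = 4 h^{2}$)
$n{\left(3,1 \cdot 0 + 5 \cdot 5 \right)} 573 = 4 \left(1 \cdot 0 + 5 \cdot 5\right)^{2} \cdot 573 = 4 \left(0 + 25\right)^{2} \cdot 573 = 4 \cdot 25^{2} \cdot 573 = 4 \cdot 625 \cdot 573 = 2500 \cdot 573 = 1432500$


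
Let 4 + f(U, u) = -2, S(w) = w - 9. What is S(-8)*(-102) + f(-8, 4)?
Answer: 1728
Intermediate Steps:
S(w) = -9 + w
f(U, u) = -6 (f(U, u) = -4 - 2 = -6)
S(-8)*(-102) + f(-8, 4) = (-9 - 8)*(-102) - 6 = -17*(-102) - 6 = 1734 - 6 = 1728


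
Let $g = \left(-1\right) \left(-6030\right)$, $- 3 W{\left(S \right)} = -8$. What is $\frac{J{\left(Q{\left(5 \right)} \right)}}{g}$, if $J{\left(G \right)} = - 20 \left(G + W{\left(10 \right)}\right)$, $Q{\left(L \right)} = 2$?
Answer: $- \frac{28}{1809} \approx -0.015478$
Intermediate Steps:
$W{\left(S \right)} = \frac{8}{3}$ ($W{\left(S \right)} = \left(- \frac{1}{3}\right) \left(-8\right) = \frac{8}{3}$)
$g = 6030$
$J{\left(G \right)} = - \frac{160}{3} - 20 G$ ($J{\left(G \right)} = - 20 \left(G + \frac{8}{3}\right) = - 20 \left(\frac{8}{3} + G\right) = - \frac{160}{3} - 20 G$)
$\frac{J{\left(Q{\left(5 \right)} \right)}}{g} = \frac{- \frac{160}{3} - 40}{6030} = \left(- \frac{160}{3} - 40\right) \frac{1}{6030} = \left(- \frac{280}{3}\right) \frac{1}{6030} = - \frac{28}{1809}$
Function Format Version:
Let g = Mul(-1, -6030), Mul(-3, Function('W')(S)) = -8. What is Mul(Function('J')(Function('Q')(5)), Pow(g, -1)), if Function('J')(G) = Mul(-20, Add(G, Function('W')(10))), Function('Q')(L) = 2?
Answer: Rational(-28, 1809) ≈ -0.015478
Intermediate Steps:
Function('W')(S) = Rational(8, 3) (Function('W')(S) = Mul(Rational(-1, 3), -8) = Rational(8, 3))
g = 6030
Function('J')(G) = Add(Rational(-160, 3), Mul(-20, G)) (Function('J')(G) = Mul(-20, Add(G, Rational(8, 3))) = Mul(-20, Add(Rational(8, 3), G)) = Add(Rational(-160, 3), Mul(-20, G)))
Mul(Function('J')(Function('Q')(5)), Pow(g, -1)) = Mul(Add(Rational(-160, 3), Mul(-20, 2)), Pow(6030, -1)) = Mul(Add(Rational(-160, 3), -40), Rational(1, 6030)) = Mul(Rational(-280, 3), Rational(1, 6030)) = Rational(-28, 1809)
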